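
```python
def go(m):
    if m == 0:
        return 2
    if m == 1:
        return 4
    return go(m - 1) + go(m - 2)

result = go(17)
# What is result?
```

Build up from base cases: go(0)=2, go(1)=4, go(2)=6, go(3)=10, go(4)=16, go(5)=26, go(6)=42, ..., go(17)=8362

Answer: 8362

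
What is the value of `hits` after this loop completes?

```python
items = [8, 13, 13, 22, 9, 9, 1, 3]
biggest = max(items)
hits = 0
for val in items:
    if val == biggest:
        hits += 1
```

Count of max value 22 in [8, 13, 13, 22, 9, 9, 1, 3]
`hits` takes the values: 0 → 1

Answer: 1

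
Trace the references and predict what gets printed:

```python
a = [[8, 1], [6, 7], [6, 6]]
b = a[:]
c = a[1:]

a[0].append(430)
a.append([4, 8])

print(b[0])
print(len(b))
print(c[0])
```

Key concept: slice with nested mutation.
Step by step:
`a = [[8, 1], [6, 7], [6, 6]]` → a = [[8, 1], [6, 7], [6, 6]]
`b = a[:]` → b = [[8, 1], [6, 7], [6, 6]]
`c = a[1:]` → c = [[6, 7], [6, 6]]
`a[0].append(430)` → a = [[8, 1, 430], [6, 7], [6, 6]]; b = [[8, 1, 430], [6, 7], [6, 6]]
`a.append([4, 8])` → a = [[8, 1, 430], [6, 7], [6, 6], [4, 8]]
`print(b[0])` → prints [8, 1, 430]
`print(len(b))` → prints 3
`print(c[0])` → prints [6, 7]

Answer:
[8, 1, 430]
3
[6, 7]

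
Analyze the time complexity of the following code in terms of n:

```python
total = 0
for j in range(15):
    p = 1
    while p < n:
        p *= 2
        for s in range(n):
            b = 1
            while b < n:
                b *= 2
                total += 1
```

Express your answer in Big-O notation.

Each loop level contributes: 1 × log n × n × log n. Multiplying the contributions gives O(n log² n).

Answer: O(n log² n)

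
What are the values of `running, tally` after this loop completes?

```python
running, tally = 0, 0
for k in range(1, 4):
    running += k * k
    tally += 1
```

Sum of squares and count
`running, tally` takes the values: (0, 0) → (1, 0) → (1, 1) → (5, 1) → (5, 2) → (14, 2) → (14, 3)

Answer: 14, 3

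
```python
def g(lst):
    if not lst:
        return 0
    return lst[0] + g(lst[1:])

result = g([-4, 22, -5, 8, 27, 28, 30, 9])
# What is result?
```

(-4) + 22 + (-5) + 8 + 27 + 28 + 30 + 9 + 0 = 115

Answer: 115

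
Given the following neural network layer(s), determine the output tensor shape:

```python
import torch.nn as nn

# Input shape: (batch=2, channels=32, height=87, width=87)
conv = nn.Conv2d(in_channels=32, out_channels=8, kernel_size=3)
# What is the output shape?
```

Input: (2, 32, 87, 87) -> Output: (2, 8, 85, 85)

Answer: (2, 8, 85, 85)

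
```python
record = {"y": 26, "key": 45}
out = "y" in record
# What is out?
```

Trace:
`record = {"y": 26, "key": 45}` → record = {'y': 26, 'key': 45}
`out = "y" in record` → out = True
So out = True

Answer: True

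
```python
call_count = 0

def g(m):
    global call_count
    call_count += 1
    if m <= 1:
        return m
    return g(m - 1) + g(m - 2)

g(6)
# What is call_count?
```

Calls(m) = 1 + Calls(m-1) + Calls(m-2); Calls(0)=Calls(1)=1. For m=6 this gives 25.

Answer: 25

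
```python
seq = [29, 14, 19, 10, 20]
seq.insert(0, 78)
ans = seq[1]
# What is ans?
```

Trace:
`seq = [29, 14, 19, 10, 20]` → seq = [29, 14, 19, 10, 20]
`seq.insert(0, 78)` → seq = [78, 29, 14, 19, 10, 20]
`ans = seq[1]` → ans = 29
So ans = 29

Answer: 29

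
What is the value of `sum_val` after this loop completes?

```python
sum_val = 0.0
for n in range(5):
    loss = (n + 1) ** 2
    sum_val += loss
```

Sum of squared losses 1² + 2² + ... + 5²
`sum_val` takes the values: 0.0 → 1.0 → 5.0 → 14.0 → 30.0 → 55.0

Answer: 55.0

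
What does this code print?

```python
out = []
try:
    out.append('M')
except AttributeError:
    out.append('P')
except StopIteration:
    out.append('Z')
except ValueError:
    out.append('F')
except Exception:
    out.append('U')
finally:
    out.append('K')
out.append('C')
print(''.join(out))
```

Execution trace: 'M' (try body, no exception) → 'K' (finally) → 'C' (after the try/except). Output: MKC

Answer: MKC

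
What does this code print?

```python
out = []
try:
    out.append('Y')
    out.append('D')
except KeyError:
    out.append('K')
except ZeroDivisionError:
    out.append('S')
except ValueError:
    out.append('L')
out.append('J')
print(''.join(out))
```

Execution trace: 'Y' (try body) → 'D' (try body, no exception) → 'J' (after the try/except). Output: YDJ

Answer: YDJ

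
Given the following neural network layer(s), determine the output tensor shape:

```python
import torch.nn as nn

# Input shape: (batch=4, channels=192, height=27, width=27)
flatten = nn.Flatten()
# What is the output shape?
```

Input: (4, 192, 27, 27) -> Output: (4, 139968)

Answer: (4, 139968)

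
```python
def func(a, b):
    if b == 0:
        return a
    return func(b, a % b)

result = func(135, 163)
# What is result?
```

func(135, 163) -> func(163, 135) -> func(135, 28) -> func(28, 23) -> func(23, 5) -> func(5, 3) -> func(3, 2) -> func(2, 1) -> func(1, 0) -> 1

Answer: 1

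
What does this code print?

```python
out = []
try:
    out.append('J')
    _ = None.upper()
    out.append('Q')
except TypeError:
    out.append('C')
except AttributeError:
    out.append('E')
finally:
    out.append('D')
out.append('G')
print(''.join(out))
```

Execution trace: 'J' (try body) → 'E' (except AttributeError) → 'D' (finally) → 'G' (after the try/except). Output: JEDG

Answer: JEDG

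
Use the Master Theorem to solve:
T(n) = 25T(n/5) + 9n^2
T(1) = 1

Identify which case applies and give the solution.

a=25, b=5, f(n)=9n^2. log_5(25) = 2. Since c=2 = 2, Case 2 applies: T(n) = Θ(n^log_b(a) · log n) = O(n^2 log n).

Answer: O(n^2 log n) - Case 2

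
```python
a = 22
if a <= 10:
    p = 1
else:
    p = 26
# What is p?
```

Trace:
`a = 22` → a = 22
`if a <= 10: ...` → a <= 10 is False, take else branch → p = 26
So p = 26

Answer: 26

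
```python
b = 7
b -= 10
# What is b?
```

Trace:
`b = 7` → b = 7
`b -= 10` → b = -3
So b = -3

Answer: -3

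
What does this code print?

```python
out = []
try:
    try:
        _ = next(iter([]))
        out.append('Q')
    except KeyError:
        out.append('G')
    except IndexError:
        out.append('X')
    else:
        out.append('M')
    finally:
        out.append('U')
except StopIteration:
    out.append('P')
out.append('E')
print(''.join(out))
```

Execution trace: 'U' (finally) → 'P' (outer except StopIteration) → 'E' (after the try/except). Output: UPE

Answer: UPE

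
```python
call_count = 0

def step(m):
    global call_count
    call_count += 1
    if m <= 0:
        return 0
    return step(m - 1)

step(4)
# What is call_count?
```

Linear recursion stepping by 1: 5 calls from m=4 down to ≤0.

Answer: 5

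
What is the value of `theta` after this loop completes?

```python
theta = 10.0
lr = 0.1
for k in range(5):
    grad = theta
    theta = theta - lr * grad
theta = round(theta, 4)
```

Gradient descent: w = 10.0 * (1 - 0.1)^5
`theta` takes the values: 10.0 → 9.0 → 8.1 → 7.29 → 6.561 → 5.9049

Answer: 5.9049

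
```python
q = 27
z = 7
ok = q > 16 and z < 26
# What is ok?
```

Trace:
`q = 27` → q = 27
`z = 7` → z = 7
`ok = q > 16 and z < 26` → ok = True
So ok = True

Answer: True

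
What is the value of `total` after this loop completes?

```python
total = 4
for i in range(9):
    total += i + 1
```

Start at 4, add 1 to 9 = 49
`total` takes the values: 4 → 5 → 7 → 10 → 14 → 19 → 25 → 32 → 40 → 49

Answer: 49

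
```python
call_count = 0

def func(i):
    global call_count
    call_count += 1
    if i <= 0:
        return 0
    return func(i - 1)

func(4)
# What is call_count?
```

Linear recursion stepping by 1: 5 calls from i=4 down to ≤0.

Answer: 5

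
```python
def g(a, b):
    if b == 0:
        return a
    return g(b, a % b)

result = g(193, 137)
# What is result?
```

g(193, 137) -> g(137, 56) -> g(56, 25) -> g(25, 6) -> g(6, 1) -> g(1, 0) -> 1

Answer: 1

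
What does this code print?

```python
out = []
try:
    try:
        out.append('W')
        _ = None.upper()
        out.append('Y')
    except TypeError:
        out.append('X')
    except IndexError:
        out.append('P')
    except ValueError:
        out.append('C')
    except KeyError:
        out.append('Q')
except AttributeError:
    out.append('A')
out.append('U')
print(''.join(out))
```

Execution trace: 'W' (try body) → 'A' (outer except AttributeError) → 'U' (after the try/except). Output: WAU

Answer: WAU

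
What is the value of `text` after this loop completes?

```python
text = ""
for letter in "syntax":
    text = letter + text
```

Reverse 'syntax'
`text` takes the values: "" → "s" → "ys" → "nys" → "tnys" → "atnys" → "xatnys"

Answer: "xatnys"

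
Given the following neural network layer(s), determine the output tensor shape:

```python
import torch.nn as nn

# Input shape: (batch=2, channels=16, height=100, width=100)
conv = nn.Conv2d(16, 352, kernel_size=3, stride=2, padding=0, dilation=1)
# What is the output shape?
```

Input: (2, 16, 100, 100) -> Output: (2, 352, 49, 49)

Answer: (2, 352, 49, 49)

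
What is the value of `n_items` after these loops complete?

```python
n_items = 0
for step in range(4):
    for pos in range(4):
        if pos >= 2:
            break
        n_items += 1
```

Inner breaks at 2, outer runs 4 times
`n_items` takes the values: 0 → 1 → 2 → 3 → 4 → 5 → 6 → 7 → 8

Answer: 8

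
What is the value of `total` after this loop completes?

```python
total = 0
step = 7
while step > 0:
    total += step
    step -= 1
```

Sum 7 down to 1
`total` takes the values: 0 → 7 → 13 → 18 → 22 → 25 → 27 → 28

Answer: 28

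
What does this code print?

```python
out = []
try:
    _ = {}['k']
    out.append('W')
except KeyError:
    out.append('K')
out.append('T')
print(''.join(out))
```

Execution trace: 'K' (except KeyError) → 'T' (after the try/except). Output: KT

Answer: KT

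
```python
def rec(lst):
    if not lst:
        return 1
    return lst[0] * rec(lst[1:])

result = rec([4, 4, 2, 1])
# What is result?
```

Product over [4, 4, 2, 1] = 4 * 4 * 2 * 1 = 32

Answer: 32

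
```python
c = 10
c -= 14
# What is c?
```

Trace:
`c = 10` → c = 10
`c -= 14` → c = -4
So c = -4

Answer: -4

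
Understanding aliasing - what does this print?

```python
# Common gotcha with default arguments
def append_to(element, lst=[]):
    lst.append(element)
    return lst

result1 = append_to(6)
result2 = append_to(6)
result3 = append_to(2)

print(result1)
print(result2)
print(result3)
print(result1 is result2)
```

Key concept: mutable default argument gotcha.
Step by step:
`result1 = append_to(6)` → result1 = [6]
`result2 = append_to(6)` → result1 = [6, 6] (same object as result2); result2 = [6, 6] (same object as result1)
`result3 = append_to(2)` → result1 = [6, 6, 2] (same object as result2, result3); result2 = [6, 6, 2] (same object as result1, result3); result3 = [6, 6, 2] (same object as result1, result2)
`print(result1)` → prints [6, 6, 2]
`print(result2)` → prints [6, 6, 2]
`print(result3)` → prints [6, 6, 2]
`print(result1 is result2)` → prints True

Answer:
[6, 6, 2]
[6, 6, 2]
[6, 6, 2]
True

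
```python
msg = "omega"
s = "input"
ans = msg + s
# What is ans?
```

Trace:
`msg = "omega"` → msg = 'omega'
`s = "input"` → s = 'input'
`ans = msg + s` → ans = 'omegainput'
So ans = 'omegainput'

Answer: 'omegainput'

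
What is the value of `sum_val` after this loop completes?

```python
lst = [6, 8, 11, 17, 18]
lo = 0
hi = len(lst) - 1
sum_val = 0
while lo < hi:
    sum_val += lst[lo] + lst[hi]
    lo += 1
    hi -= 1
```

Sum of pairs from ends
`sum_val` takes the values: 0 → 24 → 49

Answer: 49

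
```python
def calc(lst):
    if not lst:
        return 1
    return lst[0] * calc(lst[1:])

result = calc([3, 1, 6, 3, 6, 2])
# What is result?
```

Product over [3, 1, 6, 3, 6, 2] = 3 * 1 * 6 * 3 * 6 * 2 = 648

Answer: 648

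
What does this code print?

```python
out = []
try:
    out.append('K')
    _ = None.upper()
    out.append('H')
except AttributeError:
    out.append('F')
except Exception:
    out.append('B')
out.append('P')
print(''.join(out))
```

Execution trace: 'K' (try body) → 'F' (except AttributeError) → 'P' (after the try/except). Output: KFP

Answer: KFP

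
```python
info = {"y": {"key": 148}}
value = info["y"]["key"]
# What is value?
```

Trace:
`info = {"y": {"key": 148}}` → info = {'y': {'key': 148}}
`value = info["y"]["key"]` → value = 148
So value = 148

Answer: 148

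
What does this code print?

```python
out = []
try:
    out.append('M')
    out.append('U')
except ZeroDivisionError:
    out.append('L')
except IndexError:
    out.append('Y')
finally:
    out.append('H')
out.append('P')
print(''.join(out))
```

Execution trace: 'M' (try body) → 'U' (try body, no exception) → 'H' (finally) → 'P' (after the try/except). Output: MUHP

Answer: MUHP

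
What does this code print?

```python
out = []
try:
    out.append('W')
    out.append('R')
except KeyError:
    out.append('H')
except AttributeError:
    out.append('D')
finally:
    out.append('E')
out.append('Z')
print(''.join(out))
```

Execution trace: 'W' (try body) → 'R' (try body, no exception) → 'E' (finally) → 'Z' (after the try/except). Output: WREZ

Answer: WREZ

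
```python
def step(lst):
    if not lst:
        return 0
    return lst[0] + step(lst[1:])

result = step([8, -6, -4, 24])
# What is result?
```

8 + (-6) + (-4) + 24 + 0 = 22

Answer: 22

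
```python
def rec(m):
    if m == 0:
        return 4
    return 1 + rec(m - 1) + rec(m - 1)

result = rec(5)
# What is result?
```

rec(m) = 1 + 2·rec(m-1), rec(0)=4. Closed form: (4+1)·2^5 - 1 = 159.

Answer: 159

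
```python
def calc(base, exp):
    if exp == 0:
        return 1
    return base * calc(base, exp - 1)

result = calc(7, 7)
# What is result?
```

calc(7, 7) = 7 * 7 * 7 * 7 * 7 * 7 * 7 = 823543

Answer: 823543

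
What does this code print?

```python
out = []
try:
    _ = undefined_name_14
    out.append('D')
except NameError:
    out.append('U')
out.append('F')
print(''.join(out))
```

Execution trace: 'U' (except NameError) → 'F' (after the try/except). Output: UF

Answer: UF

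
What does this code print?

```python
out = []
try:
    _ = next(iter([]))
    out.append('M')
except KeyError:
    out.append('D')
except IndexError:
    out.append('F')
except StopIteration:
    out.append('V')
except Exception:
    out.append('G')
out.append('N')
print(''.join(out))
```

Execution trace: 'V' (except StopIteration) → 'N' (after the try/except). Output: VN

Answer: VN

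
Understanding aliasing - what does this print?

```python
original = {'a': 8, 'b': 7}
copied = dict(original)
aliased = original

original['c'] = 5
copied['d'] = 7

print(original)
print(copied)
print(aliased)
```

Key concept: dict() creates copy, assignment creates alias.
Step by step:
`original = {'a': 8, 'b': 7}` → original = {'a': 8, 'b': 7}
`copied = dict(original)` → copied = {'a': 8, 'b': 7}
`aliased = original` → aliased = {'a': 8, 'b': 7} (same object as original)
`original['c'] = 5` → original = {'a': 8, 'b': 7, 'c': 5} (same object as aliased); aliased = {'a': 8, 'b': 7, 'c': 5} (same object as original)
`copied['d'] = 7` → copied = {'a': 8, 'b': 7, 'd': 7}
`print(original)` → prints {'a': 8, 'b': 7, 'c': 5}
`print(copied)` → prints {'a': 8, 'b': 7, 'd': 7}
`print(aliased)` → prints {'a': 8, 'b': 7, 'c': 5}

Answer:
{'a': 8, 'b': 7, 'c': 5}
{'a': 8, 'b': 7, 'd': 7}
{'a': 8, 'b': 7, 'c': 5}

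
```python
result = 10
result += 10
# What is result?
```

Trace:
`result = 10` → result = 10
`result += 10` → result = 20
So result = 20

Answer: 20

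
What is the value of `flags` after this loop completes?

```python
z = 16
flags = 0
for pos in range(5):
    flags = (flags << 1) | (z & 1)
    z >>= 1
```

Reverse lowest 5 bits of 16
`flags` takes the values: 0 → 1

Answer: 1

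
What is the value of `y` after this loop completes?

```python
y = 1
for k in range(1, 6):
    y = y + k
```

Start at 1, add 1 through 5
`y` takes the values: 1 → 2 → 4 → 7 → 11 → 16

Answer: 16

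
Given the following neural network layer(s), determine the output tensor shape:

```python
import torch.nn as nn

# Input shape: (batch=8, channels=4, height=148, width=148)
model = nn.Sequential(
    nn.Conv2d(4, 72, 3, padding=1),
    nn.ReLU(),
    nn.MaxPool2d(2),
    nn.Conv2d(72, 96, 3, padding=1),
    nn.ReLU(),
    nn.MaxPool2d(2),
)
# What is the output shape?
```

Input: (8, 4, 148, 148) -> after first Conv2d: (8, 72, 148, 148) -> after first MaxPool2d: (8, 72, 74, 74) -> after second Conv2d: (8, 96, 74, 74) -> Output: (8, 96, 37, 37)

Answer: (8, 96, 37, 37)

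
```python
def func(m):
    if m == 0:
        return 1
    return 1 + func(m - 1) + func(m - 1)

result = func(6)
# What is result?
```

func(m) = 1 + 2·func(m-1), func(0)=1. Closed form: (1+1)·2^6 - 1 = 127.

Answer: 127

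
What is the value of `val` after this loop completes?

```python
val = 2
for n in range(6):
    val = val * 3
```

Multiply by 3, 6 times: 2 * 3^6 = 1458
`val` takes the values: 2 → 6 → 18 → 54 → 162 → 486 → 1458

Answer: 1458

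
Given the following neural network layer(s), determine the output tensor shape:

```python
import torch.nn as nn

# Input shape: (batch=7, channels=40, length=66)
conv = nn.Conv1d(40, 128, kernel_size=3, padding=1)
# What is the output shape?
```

Input: (7, 40, 66) -> Output: (7, 128, 66)

Answer: (7, 128, 66)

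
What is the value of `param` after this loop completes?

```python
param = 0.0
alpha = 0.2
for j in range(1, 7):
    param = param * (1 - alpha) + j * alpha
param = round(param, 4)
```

Moving average with lr=0.2
`param` takes the values: 0.0 → 0.2 → 0.56 → 1.048 → 1.6384 → 2.31072 → 3.048576 → 3.0486

Answer: 3.0486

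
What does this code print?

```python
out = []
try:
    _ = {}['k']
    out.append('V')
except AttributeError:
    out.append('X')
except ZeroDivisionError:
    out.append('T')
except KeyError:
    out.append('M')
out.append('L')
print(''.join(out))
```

Execution trace: 'M' (except KeyError) → 'L' (after the try/except). Output: ML

Answer: ML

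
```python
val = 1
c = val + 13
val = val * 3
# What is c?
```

Trace:
`val = 1` → val = 1
`c = val + 13` → c = 14
`val = val * 3` → val = 3
So c = 14

Answer: 14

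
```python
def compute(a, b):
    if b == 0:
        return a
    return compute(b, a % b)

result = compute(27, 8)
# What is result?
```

compute(27, 8) -> compute(8, 3) -> compute(3, 2) -> compute(2, 1) -> compute(1, 0) -> 1

Answer: 1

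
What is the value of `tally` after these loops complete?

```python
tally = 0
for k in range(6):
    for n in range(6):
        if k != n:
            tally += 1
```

6² - 6 (exclude diagonal)
`tally` takes the values: 0 → 1 → 2 → 3 → 4 → 5 → 6 → 7 → 8 → 9 → 10 → 11 → 12 → 13 → 14 → 15 → 16 → 17 → 18 → 19 → 20 → 21 → 22 → 23 → 24 → 25 → 26 → 27 → 28 → 29 → 30

Answer: 30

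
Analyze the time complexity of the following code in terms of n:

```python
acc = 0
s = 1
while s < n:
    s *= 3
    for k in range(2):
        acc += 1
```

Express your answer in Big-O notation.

Each loop level contributes: log n × 1. Multiplying the contributions gives O(log n).

Answer: O(log n)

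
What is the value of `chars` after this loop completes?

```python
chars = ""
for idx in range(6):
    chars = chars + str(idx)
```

Concatenate digits 0 to 5
`chars` takes the values: "" → "0" → "01" → "012" → "0123" → "01234" → "012345"

Answer: "012345"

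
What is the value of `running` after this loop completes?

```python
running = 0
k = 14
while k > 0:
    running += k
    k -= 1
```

Sum 14 down to 1
`running` takes the values: 0 → 14 → 27 → 39 → 50 → 60 → 69 → 77 → 84 → 90 → 95 → 99 → 102 → 104 → 105

Answer: 105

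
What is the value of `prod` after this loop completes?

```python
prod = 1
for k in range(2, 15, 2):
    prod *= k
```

Product of even numbers 2 to 14
`prod` takes the values: 1 → 2 → 8 → 48 → 384 → 3840 → 46080 → 645120

Answer: 645120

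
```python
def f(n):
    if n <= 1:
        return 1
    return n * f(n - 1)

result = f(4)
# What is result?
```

f(4) = 4 * 3 * 2 * 1 = 24

Answer: 24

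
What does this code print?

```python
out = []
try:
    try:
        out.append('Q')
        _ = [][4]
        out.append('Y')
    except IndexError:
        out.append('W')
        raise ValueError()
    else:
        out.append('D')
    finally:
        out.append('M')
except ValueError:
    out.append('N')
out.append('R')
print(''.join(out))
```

Execution trace: 'Q' (inner try body) → 'W' (inner except IndexError) → 'M' (inner finally) → 'N' (outer except ValueError) → 'R' (after the try/except). Output: QWMNR

Answer: QWMNR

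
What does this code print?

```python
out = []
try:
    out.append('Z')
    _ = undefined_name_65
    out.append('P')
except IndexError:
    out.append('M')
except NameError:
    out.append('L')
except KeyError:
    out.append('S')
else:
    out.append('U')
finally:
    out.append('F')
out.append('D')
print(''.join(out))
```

Execution trace: 'Z' (try body) → 'L' (except NameError) → 'F' (finally) → 'D' (after the try/except). Output: ZLFD

Answer: ZLFD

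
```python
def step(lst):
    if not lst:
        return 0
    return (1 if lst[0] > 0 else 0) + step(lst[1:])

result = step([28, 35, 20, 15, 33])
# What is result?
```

Count of positive elements in [28, 35, 20, 15, 33] = 5

Answer: 5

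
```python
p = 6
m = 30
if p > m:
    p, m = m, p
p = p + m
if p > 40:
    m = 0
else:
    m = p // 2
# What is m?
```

Trace:
`p = 6` → p = 6
`m = 30` → m = 30
`if p > m: ...` → p > m is False → no variable changes
`p = p + m` → p = 36
`if p > 40: ...` → p > 40 is False, take else branch → m = 18
So m = 18

Answer: 18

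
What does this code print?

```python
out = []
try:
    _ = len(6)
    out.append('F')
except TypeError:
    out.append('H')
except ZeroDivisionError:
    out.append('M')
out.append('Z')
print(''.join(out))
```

Execution trace: 'H' (except TypeError) → 'Z' (after the try/except). Output: HZ

Answer: HZ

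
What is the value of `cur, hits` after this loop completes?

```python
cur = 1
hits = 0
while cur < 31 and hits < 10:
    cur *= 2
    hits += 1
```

Double until >= 31 or 10 iterations
`cur, hits` takes the values: (1, 0) → (2, 0) → (2, 1) → (4, 1) → (4, 2) → (8, 2) → (8, 3) → (16, 3) → (16, 4) → (32, 4) → (32, 5)

Answer: 32, 5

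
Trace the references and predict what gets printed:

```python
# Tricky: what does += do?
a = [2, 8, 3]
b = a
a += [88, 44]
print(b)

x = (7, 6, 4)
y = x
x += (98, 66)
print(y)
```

Key concept: += behavior differs for mutable vs immutable.
Step by step:
`a = [2, 8, 3]` → a = [2, 8, 3]
`b = a` → b = [2, 8, 3] (same object as a)
`a += [88, 44]` → a = [2, 8, 3, 88, 44] (same object as b); b = [2, 8, 3, 88, 44] (same object as a)
`print(b)` → prints [2, 8, 3, 88, 44]
`x = (7, 6, 4)` → x = (7, 6, 4)
`y = x` → y = (7, 6, 4)
`x += (98, 66)` → x = (7, 6, 4, 98, 66)
`print(y)` → prints (7, 6, 4)

Answer:
[2, 8, 3, 88, 44]
(7, 6, 4)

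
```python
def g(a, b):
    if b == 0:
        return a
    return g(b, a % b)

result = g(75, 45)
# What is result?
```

g(75, 45) -> g(45, 30) -> g(30, 15) -> g(15, 0) -> 15

Answer: 15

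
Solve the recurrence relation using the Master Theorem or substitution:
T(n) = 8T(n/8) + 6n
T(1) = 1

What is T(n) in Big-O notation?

By Master Theorem: a=8, b=8, f(n)=6n. Since log_8(8) = 1 and f(n) = Θ(n^1), Case 2 applies. T(n) = O(n log n).

Answer: O(n log n)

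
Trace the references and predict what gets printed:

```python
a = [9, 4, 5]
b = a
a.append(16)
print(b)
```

Key concept: basic list aliasing.
Step by step:
`a = [9, 4, 5]` → a = [9, 4, 5]
`b = a` → b = [9, 4, 5] (same object as a)
`a.append(16)` → a = [9, 4, 5, 16] (same object as b); b = [9, 4, 5, 16] (same object as a)
`print(b)` → prints [9, 4, 5, 16]

Answer: [9, 4, 5, 16]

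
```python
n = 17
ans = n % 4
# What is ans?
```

Trace:
`n = 17` → n = 17
`ans = n % 4` → ans = 1
So ans = 1

Answer: 1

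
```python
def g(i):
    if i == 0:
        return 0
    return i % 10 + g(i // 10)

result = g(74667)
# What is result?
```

Sum of digits of 74667: 7 + 6 + 6 + 4 + 7 = 30

Answer: 30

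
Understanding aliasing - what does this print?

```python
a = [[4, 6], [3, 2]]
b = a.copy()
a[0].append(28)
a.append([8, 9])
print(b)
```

Key concept: shallow copy with nested lists.
Step by step:
`a = [[4, 6], [3, 2]]` → a = [[4, 6], [3, 2]]
`b = a.copy()` → b = [[4, 6], [3, 2]]
`a[0].append(28)` → a = [[4, 6, 28], [3, 2]]; b = [[4, 6, 28], [3, 2]]
`a.append([8, 9])` → a = [[4, 6, 28], [3, 2], [8, 9]]
`print(b)` → prints [[4, 6, 28], [3, 2]]

Answer: [[4, 6, 28], [3, 2]]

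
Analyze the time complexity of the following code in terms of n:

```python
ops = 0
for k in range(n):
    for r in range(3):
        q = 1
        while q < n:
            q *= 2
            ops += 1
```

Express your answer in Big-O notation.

Each loop level contributes: n × 1 × log n. Multiplying the contributions gives O(n log n).

Answer: O(n log n)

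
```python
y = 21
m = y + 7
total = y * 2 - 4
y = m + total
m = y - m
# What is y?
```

Trace:
`y = 21` → y = 21
`m = y + 7` → m = 28
`total = y * 2 - 4` → total = 38
`y = m + total` → y = 66
`m = y - m` → m = 38
So y = 66

Answer: 66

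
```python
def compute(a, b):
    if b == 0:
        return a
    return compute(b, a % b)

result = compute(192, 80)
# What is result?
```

compute(192, 80) -> compute(80, 32) -> compute(32, 16) -> compute(16, 0) -> 16

Answer: 16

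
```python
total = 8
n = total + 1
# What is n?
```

Trace:
`total = 8` → total = 8
`n = total + 1` → n = 9
So n = 9

Answer: 9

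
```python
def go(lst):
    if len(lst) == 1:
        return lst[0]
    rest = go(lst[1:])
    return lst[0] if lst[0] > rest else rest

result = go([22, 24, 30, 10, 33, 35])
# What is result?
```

Recursive max over [22, 24, 30, 10, 33, 35] = 35

Answer: 35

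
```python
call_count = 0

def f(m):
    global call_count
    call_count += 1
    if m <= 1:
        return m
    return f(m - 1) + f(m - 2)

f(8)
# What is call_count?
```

Calls(m) = 1 + Calls(m-1) + Calls(m-2); Calls(0)=Calls(1)=1. For m=8 this gives 67.

Answer: 67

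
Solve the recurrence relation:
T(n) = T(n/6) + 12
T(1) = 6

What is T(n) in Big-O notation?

Each step divides n by 6 and adds 12. After log_6(n) steps we reach T(1)=6. So T(n) = 12·log_6(n) + 6 = O(log n).

Answer: O(log n)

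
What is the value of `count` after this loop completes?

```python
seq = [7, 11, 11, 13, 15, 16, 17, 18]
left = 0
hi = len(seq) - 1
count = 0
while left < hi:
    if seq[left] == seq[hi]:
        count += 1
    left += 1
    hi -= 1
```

Count matching pairs from ends
`count` takes the values: 0

Answer: 0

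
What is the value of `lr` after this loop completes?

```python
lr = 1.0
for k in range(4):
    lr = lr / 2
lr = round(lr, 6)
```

Halving LR 4 times: 1 / 2^4
`lr` takes the values: 1.0 → 0.5 → 0.25 → 0.125 → 0.0625

Answer: 0.0625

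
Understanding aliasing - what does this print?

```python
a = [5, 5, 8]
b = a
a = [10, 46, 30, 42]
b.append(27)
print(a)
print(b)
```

Key concept: rebinding vs mutation: a is rebound to a new list, b still points at the original.
Step by step:
`a = [5, 5, 8]` → a = [5, 5, 8]
`b = a` → b = [5, 5, 8] (same object as a)
`a = [10, 46, 30, 42]` → a = [10, 46, 30, 42]
`b.append(27)` → b = [5, 5, 8, 27]
`print(a)` → prints [10, 46, 30, 42]
`print(b)` → prints [5, 5, 8, 27]

Answer:
[10, 46, 30, 42]
[5, 5, 8, 27]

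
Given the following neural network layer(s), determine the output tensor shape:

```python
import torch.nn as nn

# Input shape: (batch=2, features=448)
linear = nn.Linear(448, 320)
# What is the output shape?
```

Input: (2, 448) -> Output: (2, 320)

Answer: (2, 320)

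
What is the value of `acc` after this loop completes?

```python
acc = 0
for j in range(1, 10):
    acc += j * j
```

Sum of squares 1² to 9² = 285
`acc` takes the values: 0 → 1 → 5 → 14 → 30 → 55 → 91 → 140 → 204 → 285

Answer: 285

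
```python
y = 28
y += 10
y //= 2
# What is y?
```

Trace:
`y = 28` → y = 28
`y += 10` → y = 38
`y //= 2` → y = 19
So y = 19

Answer: 19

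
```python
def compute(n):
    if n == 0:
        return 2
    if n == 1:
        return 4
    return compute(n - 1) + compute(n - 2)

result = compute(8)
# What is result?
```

Build up from base cases: compute(0)=2, compute(1)=4, compute(2)=6, compute(3)=10, compute(4)=16, compute(5)=26, compute(6)=42, ..., compute(8)=110

Answer: 110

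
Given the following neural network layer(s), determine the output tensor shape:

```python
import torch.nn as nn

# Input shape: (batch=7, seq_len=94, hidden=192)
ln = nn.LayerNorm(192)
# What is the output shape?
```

Input: (7, 94, 192) -> Output: (7, 94, 192)

Answer: (7, 94, 192)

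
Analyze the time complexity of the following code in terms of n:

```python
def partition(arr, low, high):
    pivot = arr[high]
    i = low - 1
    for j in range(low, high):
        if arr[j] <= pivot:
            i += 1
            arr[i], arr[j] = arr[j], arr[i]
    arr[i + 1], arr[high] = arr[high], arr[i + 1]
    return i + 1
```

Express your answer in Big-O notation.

This is Lomuto partition (single pass over [low, high), where n = high - low). Time complexity: O(n).

Answer: O(n)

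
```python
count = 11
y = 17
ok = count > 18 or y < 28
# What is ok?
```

Trace:
`count = 11` → count = 11
`y = 17` → y = 17
`ok = count > 18 or y < 28` → ok = True
So ok = True

Answer: True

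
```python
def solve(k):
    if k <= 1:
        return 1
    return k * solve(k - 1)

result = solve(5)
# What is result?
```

solve(5) = 5 * 4 * 3 * 2 * 1 = 120

Answer: 120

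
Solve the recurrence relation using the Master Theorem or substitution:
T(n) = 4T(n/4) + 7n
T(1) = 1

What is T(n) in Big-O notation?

By Master Theorem: a=4, b=4, f(n)=7n. Since log_4(4) = 1 and f(n) = Θ(n^1), Case 2 applies. T(n) = O(n log n).

Answer: O(n log n)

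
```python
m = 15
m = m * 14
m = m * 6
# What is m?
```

Trace:
`m = 15` → m = 15
`m = m * 14` → m = 210
`m = m * 6` → m = 1260
So m = 1260

Answer: 1260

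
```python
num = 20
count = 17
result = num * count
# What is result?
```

Trace:
`num = 20` → num = 20
`count = 17` → count = 17
`result = num * count` → result = 340
So result = 340

Answer: 340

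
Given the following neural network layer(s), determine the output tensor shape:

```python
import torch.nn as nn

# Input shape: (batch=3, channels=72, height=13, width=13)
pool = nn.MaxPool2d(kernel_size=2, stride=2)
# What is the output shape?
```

Input: (3, 72, 13, 13) -> Output: (3, 72, 6, 6)

Answer: (3, 72, 6, 6)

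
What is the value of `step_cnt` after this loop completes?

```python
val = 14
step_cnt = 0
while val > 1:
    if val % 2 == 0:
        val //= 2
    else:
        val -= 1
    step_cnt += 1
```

Steps to reduce 14 to 1
`step_cnt` takes the values: 0 → 1 → 2 → 3 → 4 → 5

Answer: 5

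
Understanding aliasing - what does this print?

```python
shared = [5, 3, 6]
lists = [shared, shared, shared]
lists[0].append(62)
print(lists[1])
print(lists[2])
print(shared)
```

Key concept: list of same reference.
Step by step:
`shared = [5, 3, 6]` → shared = [5, 3, 6]
`lists = [shared, shared, shared]` → lists = [[5, 3, 6], [5, 3, 6], [5, 3, 6]]
`lists[0].append(62)` → shared = [5, 3, 6, 62]; lists = [[5, 3, 6, 62], [5, 3, 6, 62], [5, 3, 6, 62]]
`print(lists[1])` → prints [5, 3, 6, 62]
`print(lists[2])` → prints [5, 3, 6, 62]
`print(shared)` → prints [5, 3, 6, 62]

Answer:
[5, 3, 6, 62]
[5, 3, 6, 62]
[5, 3, 6, 62]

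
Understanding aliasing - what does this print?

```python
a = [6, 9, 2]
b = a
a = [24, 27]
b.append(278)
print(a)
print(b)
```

Key concept: rebinding vs mutation: a is rebound to a new list, b still points at the original.
Step by step:
`a = [6, 9, 2]` → a = [6, 9, 2]
`b = a` → b = [6, 9, 2] (same object as a)
`a = [24, 27]` → a = [24, 27]
`b.append(278)` → b = [6, 9, 2, 278]
`print(a)` → prints [24, 27]
`print(b)` → prints [6, 9, 2, 278]

Answer:
[24, 27]
[6, 9, 2, 278]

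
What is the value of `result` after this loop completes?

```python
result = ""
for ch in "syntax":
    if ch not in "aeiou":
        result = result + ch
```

Remove vowels from 'syntax'
`result` takes the values: "" → "s" → "sy" → "syn" → "synt" → "syntx"

Answer: "syntx"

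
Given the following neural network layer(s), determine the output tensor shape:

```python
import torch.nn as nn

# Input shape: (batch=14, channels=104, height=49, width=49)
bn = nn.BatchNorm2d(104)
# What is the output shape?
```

Input: (14, 104, 49, 49) -> Output: (14, 104, 49, 49)

Answer: (14, 104, 49, 49)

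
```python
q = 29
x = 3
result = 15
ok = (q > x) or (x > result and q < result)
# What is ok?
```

Trace:
`q = 29` → q = 29
`x = 3` → x = 3
`result = 15` → result = 15
`ok = (q > x) or (x > result and q < result)` → ok = True
So ok = True

Answer: True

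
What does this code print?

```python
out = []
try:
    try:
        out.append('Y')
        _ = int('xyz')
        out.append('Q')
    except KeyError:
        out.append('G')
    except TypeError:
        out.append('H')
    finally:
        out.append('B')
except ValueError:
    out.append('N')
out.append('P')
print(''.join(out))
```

Execution trace: 'Y' (inner try body) → 'B' (inner finally) → 'N' (outer except ValueError) → 'P' (after the try/except). Output: YBNP

Answer: YBNP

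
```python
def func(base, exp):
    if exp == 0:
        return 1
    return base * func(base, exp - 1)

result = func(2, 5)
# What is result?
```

func(2, 5) = 2 * 2 * 2 * 2 * 2 = 32

Answer: 32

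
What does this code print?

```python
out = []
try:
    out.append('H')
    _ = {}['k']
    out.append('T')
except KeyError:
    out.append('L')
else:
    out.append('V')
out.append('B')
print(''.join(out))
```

Execution trace: 'H' (try body) → 'L' (except KeyError) → 'B' (after the try/except). Output: HLB

Answer: HLB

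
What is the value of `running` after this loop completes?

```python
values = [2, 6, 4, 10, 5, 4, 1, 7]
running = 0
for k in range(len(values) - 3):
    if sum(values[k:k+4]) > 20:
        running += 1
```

Count windows with sum > 20
`running` takes the values: 0 → 1 → 2 → 3

Answer: 3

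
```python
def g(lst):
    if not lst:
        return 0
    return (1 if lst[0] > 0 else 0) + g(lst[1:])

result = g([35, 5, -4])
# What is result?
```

Count of positive elements in [35, 5, -4] = 2

Answer: 2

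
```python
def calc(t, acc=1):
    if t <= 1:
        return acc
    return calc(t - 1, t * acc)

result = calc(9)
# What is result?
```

Accumulator trace (n, acc): (9, 1) -> (8, 9) -> (7, 72) -> (6, 504) -> (5, 3024) -> (4, 15120) -> (3, 60480) -> (2, 181440) -> (1, 362880) -> return 362880

Answer: 362880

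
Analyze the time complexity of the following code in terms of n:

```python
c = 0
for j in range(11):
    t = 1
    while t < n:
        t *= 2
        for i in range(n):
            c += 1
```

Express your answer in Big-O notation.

Each loop level contributes: 1 × log n × n. Multiplying the contributions gives O(n log n).

Answer: O(n log n)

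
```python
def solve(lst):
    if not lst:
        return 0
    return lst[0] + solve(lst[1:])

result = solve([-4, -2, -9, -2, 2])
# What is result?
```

(-4) + (-2) + (-9) + (-2) + 2 + 0 = -15

Answer: -15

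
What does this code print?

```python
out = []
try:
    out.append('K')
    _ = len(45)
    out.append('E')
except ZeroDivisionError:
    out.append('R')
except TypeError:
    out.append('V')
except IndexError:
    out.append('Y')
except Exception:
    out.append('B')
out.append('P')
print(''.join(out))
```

Execution trace: 'K' (try body) → 'V' (except TypeError) → 'P' (after the try/except). Output: KVP

Answer: KVP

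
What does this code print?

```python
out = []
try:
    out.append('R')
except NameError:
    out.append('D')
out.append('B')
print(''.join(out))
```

Execution trace: 'R' (try body, no exception) → 'B' (after the try/except). Output: RB

Answer: RB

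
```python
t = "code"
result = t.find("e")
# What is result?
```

Trace:
`t = "code"` → t = 'code'
`result = t.find("e")` → result = 3
So result = 3

Answer: 3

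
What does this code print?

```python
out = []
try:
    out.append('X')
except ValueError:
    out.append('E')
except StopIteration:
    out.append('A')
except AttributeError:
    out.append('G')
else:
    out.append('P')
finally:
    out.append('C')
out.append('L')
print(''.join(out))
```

Execution trace: 'X' (try body, no exception) → 'P' (else) → 'C' (finally) → 'L' (after the try/except). Output: XPCL

Answer: XPCL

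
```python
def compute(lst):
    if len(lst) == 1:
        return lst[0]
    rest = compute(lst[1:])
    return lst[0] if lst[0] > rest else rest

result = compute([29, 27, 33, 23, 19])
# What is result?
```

Recursive max over [29, 27, 33, 23, 19] = 33

Answer: 33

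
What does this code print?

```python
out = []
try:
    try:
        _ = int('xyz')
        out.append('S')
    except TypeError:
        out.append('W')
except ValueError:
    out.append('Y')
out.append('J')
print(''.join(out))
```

Execution trace: 'Y' (outer except ValueError) → 'J' (after the try/except). Output: YJ

Answer: YJ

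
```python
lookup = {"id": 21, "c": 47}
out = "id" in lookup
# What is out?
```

Trace:
`lookup = {"id": 21, "c": 47}` → lookup = {'id': 21, 'c': 47}
`out = "id" in lookup` → out = True
So out = True

Answer: True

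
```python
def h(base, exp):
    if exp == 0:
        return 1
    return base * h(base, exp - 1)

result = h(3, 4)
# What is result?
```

h(3, 4) = 3 * 3 * 3 * 3 = 81

Answer: 81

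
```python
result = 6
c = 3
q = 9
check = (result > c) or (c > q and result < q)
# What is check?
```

Trace:
`result = 6` → result = 6
`c = 3` → c = 3
`q = 9` → q = 9
`check = (result > c) or (c > q and result < q)` → check = True
So check = True

Answer: True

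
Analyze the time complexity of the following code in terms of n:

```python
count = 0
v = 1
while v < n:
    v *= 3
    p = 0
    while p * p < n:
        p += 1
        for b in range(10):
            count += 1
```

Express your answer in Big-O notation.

Each loop level contributes: log n × √n × 1. Multiplying the contributions gives O(√n log n).

Answer: O(√n log n)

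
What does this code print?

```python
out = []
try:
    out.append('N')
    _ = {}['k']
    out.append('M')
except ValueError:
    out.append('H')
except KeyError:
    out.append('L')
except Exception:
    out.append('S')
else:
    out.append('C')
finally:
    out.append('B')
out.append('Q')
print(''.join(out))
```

Execution trace: 'N' (try body) → 'L' (except KeyError) → 'B' (finally) → 'Q' (after the try/except). Output: NLBQ

Answer: NLBQ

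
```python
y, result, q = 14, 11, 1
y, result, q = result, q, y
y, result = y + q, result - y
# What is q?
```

Trace:
`y, result, q = 14, 11, 1` → y = 14; result = 11; q = 1
`y, result, q = result, q, y` → y = 11; result = 1; q = 14
`y, result = y + q, result - y` → y = 25; result = -10
So q = 14

Answer: 14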